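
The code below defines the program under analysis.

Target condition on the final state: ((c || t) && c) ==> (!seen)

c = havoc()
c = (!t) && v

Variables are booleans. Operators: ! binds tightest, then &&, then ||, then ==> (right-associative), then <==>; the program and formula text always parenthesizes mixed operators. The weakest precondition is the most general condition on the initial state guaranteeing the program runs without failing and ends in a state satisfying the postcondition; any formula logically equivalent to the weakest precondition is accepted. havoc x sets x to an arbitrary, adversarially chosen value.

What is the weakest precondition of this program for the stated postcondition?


Working backward. After the program, ((c || t) && c) ==> (!seen) must hold.
Before c := (!t) && v: ((((!t) && v) || t) && (!t) && v) ==> (!seen)
Before havoc c: ((((!t) && v) || t) && (!t) && v) ==> (!seen)
Answer: WP = ((((!t) && v) || t) && (!t) && v) ==> (!seen)


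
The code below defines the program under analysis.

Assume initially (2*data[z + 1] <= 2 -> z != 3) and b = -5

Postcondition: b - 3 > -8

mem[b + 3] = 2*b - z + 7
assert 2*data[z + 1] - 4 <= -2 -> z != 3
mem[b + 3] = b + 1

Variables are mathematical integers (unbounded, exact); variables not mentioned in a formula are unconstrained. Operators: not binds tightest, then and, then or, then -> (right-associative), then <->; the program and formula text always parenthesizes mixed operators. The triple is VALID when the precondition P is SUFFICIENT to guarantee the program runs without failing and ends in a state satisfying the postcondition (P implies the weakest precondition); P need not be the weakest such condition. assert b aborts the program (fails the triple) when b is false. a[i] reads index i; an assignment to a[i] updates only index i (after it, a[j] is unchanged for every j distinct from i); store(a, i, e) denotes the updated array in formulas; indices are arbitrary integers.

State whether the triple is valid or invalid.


Working backward. After the program, the postcondition b - 3 > -8 must hold; in canonical form it is b > -5.
Before mem[b + 3] := b + 1: b > -5
Before assert 2*data[z + 1] - 4 <= -2 -> z != 3: (2*data[z + 1] <= 2 -> z != 3) and b > -5
Before mem[b + 3] := 2*b - z + 7: (2*data[z + 1] <= 2 -> z != 3) and b > -5
The weakest precondition is (2*data[z + 1] <= 2 -> z != 3) and b > -5.
Check whether (2*data[z + 1] <= 2 -> z != 3) and b = -5 implies it.
Countermodel: at the initial state b = -5, data = {[5] = 1, elsewhere 1}, z = 4, the precondition holds but the weakest precondition fails.
Answer: invalid


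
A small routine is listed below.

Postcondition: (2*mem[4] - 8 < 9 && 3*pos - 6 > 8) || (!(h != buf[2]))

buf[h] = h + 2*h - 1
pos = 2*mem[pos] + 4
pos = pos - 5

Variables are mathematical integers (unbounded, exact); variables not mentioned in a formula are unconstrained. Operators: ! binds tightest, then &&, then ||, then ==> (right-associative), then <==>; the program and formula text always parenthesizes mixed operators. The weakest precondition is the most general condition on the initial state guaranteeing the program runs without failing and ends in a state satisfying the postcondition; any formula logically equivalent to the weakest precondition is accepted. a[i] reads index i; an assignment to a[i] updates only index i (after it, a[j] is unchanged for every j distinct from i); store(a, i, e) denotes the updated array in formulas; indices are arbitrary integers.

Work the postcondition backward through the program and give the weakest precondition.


Working backward. After the program, the postcondition (2*mem[4] - 8 < 9 && 3*pos - 6 > 8) || (!(h != buf[2])) must hold; in canonical form it is (2*mem[4] < 17 && 3*pos > 14) || (!(h != buf[2])).
Before pos := pos - 5: (2*mem[4] < 17 && 3*pos > 29) || (!(h != buf[2]))
Before pos := 2*mem[pos] + 4: (2*mem[4] < 17 && 6*mem[pos] > 17) || (!(h != buf[2]))
Before buf[h] := h + 2*h - 1: (2*mem[4] < 17 && 6*mem[pos] > 17) || (!(h != store(buf, h, 3*h - 1)[2]))
Answer: WP = (2*mem[4] < 17 && 6*mem[pos] > 17) || (!(h != store(buf, h, 3*h - 1)[2]))


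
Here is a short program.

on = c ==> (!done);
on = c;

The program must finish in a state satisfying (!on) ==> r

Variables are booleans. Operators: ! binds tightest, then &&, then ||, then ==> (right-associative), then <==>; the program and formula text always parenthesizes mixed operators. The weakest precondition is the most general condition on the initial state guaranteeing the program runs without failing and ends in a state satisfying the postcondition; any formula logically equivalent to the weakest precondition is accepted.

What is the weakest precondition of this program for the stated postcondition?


Working backward. After the program, (!on) ==> r must hold.
Before on := c: (!c) ==> r
Before on := c ==> (!done): (!c) ==> r
Answer: WP = (!c) ==> r


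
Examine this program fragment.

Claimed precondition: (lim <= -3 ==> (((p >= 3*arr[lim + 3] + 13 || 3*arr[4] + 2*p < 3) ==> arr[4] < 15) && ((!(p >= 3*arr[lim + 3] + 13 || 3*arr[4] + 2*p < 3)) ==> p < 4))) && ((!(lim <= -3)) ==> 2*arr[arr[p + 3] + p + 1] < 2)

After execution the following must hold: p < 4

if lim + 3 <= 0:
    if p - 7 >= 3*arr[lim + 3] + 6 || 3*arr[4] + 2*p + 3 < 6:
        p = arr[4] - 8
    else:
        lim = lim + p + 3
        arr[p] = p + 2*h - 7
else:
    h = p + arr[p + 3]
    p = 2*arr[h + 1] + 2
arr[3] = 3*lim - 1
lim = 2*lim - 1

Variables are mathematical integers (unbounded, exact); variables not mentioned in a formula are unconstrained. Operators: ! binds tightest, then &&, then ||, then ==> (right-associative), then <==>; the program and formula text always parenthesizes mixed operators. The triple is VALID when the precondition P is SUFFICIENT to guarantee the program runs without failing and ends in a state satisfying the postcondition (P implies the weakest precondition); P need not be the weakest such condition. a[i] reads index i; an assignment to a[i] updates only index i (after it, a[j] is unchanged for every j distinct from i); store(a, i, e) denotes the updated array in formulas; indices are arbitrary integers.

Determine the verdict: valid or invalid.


Working backward. After the program, p < 4 must hold.
Before lim := 2*lim - 1: p < 4
Before arr[3] := 3*lim - 1: p < 4
Then branch requires ((p >= 3*arr[lim + 3] + 13 || 3*arr[4] + 2*p < 3) ==> arr[4] < 12) && ((!(p >= 3*arr[lim + 3] + 13 || 3*arr[4] + 2*p < 3)) ==> p < 4); else branch requires 2*arr[arr[p + 3] + p + 1] < 2.
Before the if: (lim <= -3 ==> (((p >= 3*arr[lim + 3] + 13 || 3*arr[4] + 2*p < 3) ==> arr[4] < 12) && ((!(p >= 3*arr[lim + 3] + 13 || 3*arr[4] + 2*p < 3)) ==> p < 4))) && ((!(lim <= -3)) ==> 2*arr[arr[p + 3] + p + 1] < 2)
The weakest precondition is (lim <= -3 ==> (((p >= 3*arr[lim + 3] + 13 || 3*arr[4] + 2*p < 3) ==> arr[4] < 12) && ((!(p >= 3*arr[lim + 3] + 13 || 3*arr[4] + 2*p < 3)) ==> p < 4))) && ((!(lim <= -3)) ==> 2*arr[arr[p + 3] + p + 1] < 2).
Check whether (lim <= -3 ==> (((p >= 3*arr[lim + 3] + 13 || 3*arr[4] + 2*p < 3) ==> arr[4] < 15) && ((!(p >= 3*arr[lim + 3] + 13 || 3*arr[4] + 2*p < 3)) ==> p < 4))) && ((!(lim <= -3)) ==> 2*arr[arr[p + 3] + p + 1] < 2) implies it.
Countermodel: at the initial state arr = {[-14] = 12, [-4] = 12, [0] = 12, [4] = 12, elsewhere 12}, lim = -3, p = -17, the precondition holds but the weakest precondition fails.
Answer: invalid


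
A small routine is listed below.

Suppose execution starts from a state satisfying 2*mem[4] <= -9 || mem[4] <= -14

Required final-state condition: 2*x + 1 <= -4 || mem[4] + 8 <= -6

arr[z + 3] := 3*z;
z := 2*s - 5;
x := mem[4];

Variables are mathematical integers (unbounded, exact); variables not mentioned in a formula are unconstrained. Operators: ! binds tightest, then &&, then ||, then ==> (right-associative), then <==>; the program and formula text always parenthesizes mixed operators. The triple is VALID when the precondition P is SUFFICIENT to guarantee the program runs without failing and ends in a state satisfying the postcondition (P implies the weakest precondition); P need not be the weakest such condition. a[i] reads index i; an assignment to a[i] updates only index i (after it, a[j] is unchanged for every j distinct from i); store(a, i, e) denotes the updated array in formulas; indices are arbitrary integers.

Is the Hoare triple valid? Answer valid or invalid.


Working backward. After the program, the postcondition 2*x + 1 <= -4 || mem[4] + 8 <= -6 must hold; in canonical form it is 2*x <= -5 || mem[4] <= -14.
Before x := mem[4]: 2*mem[4] <= -5 || mem[4] <= -14
Before z := 2*s - 5: 2*mem[4] <= -5 || mem[4] <= -14
Before arr[z + 3] := 3*z: 2*mem[4] <= -5 || mem[4] <= -14
The weakest precondition is 2*mem[4] <= -5 || mem[4] <= -14.
Check whether 2*mem[4] <= -9 || mem[4] <= -14 implies it.
Every state satisfying the precondition satisfies the weakest precondition: the implication holds.
Answer: valid


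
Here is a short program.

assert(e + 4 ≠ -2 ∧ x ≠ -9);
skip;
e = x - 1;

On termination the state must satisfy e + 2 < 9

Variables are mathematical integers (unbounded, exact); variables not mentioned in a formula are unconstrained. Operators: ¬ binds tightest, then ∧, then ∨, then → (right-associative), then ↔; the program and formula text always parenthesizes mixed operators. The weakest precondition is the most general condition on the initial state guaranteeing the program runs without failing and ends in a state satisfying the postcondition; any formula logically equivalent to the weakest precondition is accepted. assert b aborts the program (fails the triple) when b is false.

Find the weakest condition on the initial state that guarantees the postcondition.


Working backward. After the program, the postcondition e + 2 < 9 must hold; in canonical form it is e < 7.
Before e := x - 1: x < 8
Before skip: x < 8
Before assert e + 4 ≠ -2 ∧ x ≠ -9: e ≠ -6 ∧ x ≠ -9 ∧ x < 8
Answer: WP = e ≠ -6 ∧ x ≠ -9 ∧ x < 8


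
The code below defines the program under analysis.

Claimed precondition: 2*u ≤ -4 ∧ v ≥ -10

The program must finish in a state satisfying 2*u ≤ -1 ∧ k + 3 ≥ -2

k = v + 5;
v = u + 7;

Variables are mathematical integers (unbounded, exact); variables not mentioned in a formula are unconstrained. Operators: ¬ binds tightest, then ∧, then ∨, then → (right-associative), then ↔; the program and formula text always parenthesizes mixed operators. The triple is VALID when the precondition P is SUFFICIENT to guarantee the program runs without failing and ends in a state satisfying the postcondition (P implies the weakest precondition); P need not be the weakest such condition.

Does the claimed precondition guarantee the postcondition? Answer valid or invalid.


Working backward. After the program, the postcondition 2*u ≤ -1 ∧ k + 3 ≥ -2 must hold; in canonical form it is 2*u ≤ -1 ∧ k ≥ -5.
Before v := u + 7: 2*u ≤ -1 ∧ k ≥ -5
Before k := v + 5: 2*u ≤ -1 ∧ v ≥ -10
The weakest precondition is 2*u ≤ -1 ∧ v ≥ -10.
Check whether 2*u ≤ -4 ∧ v ≥ -10 implies it.
Every state satisfying the precondition satisfies the weakest precondition: the implication holds.
Answer: valid


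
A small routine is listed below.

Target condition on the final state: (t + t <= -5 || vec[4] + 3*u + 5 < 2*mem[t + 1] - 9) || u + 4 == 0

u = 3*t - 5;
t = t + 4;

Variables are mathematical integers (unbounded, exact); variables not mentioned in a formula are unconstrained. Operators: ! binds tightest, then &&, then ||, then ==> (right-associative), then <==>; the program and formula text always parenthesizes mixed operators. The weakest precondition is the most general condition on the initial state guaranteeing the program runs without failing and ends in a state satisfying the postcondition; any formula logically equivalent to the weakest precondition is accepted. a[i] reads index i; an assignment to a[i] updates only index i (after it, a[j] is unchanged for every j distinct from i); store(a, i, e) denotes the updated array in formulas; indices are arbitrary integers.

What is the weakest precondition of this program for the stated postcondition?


Working backward. After the program, the postcondition (t + t <= -5 || vec[4] + 3*u + 5 < 2*mem[t + 1] - 9) || u + 4 == 0 must hold; in canonical form it is 2*t <= -5 || vec[4] + 3*u < 2*mem[t + 1] - 14 || u == -4.
Before t := t + 4: 2*t <= -13 || vec[4] + 3*u < 2*mem[t + 5] - 14 || u == -4
Before u := 3*t - 5: 2*t <= -13 || vec[4] + 9*t < 2*mem[t + 5] + 1 || 3*t == 1
Answer: WP = 2*t <= -13 || vec[4] + 9*t < 2*mem[t + 5] + 1 || 3*t == 1


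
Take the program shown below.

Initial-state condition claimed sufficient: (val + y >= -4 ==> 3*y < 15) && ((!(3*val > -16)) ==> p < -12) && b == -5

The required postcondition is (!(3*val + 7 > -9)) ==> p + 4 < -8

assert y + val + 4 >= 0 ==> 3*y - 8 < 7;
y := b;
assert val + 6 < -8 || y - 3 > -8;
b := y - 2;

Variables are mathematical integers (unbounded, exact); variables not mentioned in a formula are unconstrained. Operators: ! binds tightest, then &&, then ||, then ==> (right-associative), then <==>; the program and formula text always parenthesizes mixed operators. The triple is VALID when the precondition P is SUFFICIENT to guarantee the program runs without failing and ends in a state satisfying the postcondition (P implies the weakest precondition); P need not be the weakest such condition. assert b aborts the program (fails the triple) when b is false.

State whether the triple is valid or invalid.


Working backward. After the program, the postcondition (!(3*val + 7 > -9)) ==> p + 4 < -8 must hold; in canonical form it is (!(3*val > -16)) ==> p < -12.
Before b := y - 2: (!(3*val > -16)) ==> p < -12
Before assert val + 6 < -8 || y - 3 > -8: (val < -14 || y > -5) && ((!(3*val > -16)) ==> p < -12)
Before y := b: (val < -14 || b > -5) && ((!(3*val > -16)) ==> p < -12)
Before assert y + val + 4 >= 0 ==> 3*y - 8 < 7: (val + y >= -4 ==> 3*y < 15) && (val < -14 || b > -5) && ((!(3*val > -16)) ==> p < -12)
The weakest precondition is (val + y >= -4 ==> 3*y < 15) && (val < -14 || b > -5) && ((!(3*val > -16)) ==> p < -12).
Check whether (val + y >= -4 ==> 3*y < 15) && ((!(3*val > -16)) ==> p < -12) && b == -5 implies it.
Countermodel: at the initial state b = -5, p = -12, val = 0, y = -5, the precondition holds but the weakest precondition fails.
Answer: invalid


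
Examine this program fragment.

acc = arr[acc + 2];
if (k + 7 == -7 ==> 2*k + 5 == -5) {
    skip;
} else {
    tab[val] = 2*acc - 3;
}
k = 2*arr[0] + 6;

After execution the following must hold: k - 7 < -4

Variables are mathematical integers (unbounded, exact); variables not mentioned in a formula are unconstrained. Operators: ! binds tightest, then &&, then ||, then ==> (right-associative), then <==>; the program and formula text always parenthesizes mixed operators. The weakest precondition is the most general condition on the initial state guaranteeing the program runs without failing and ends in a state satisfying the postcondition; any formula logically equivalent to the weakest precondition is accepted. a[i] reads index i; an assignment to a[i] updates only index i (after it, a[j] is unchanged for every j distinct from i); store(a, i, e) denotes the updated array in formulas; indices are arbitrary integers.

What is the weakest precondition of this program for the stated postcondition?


Working backward. After the program, the postcondition k - 7 < -4 must hold; in canonical form it is k < 3.
Before k := 2*arr[0] + 6: 2*arr[0] < -3
Then branch requires 2*arr[0] < -3; else branch requires 2*arr[0] < -3.
Before the if: ((k == -14 ==> 2*k == -10) ==> 2*arr[0] < -3) && ((!(k == -14 ==> 2*k == -10)) ==> 2*arr[0] < -3)
Before acc := arr[acc + 2]: ((k == -14 ==> 2*k == -10) ==> 2*arr[0] < -3) && ((!(k == -14 ==> 2*k == -10)) ==> 2*arr[0] < -3)
Answer: WP = ((k == -14 ==> 2*k == -10) ==> 2*arr[0] < -3) && ((!(k == -14 ==> 2*k == -10)) ==> 2*arr[0] < -3)


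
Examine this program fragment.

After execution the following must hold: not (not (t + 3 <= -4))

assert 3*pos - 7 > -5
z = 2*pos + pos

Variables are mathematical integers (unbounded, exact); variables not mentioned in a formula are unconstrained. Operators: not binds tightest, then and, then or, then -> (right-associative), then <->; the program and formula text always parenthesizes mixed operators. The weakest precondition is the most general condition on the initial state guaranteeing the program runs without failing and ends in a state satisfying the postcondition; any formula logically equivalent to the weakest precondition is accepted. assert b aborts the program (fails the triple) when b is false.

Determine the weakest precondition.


Working backward. After the program, the postcondition not (not (t + 3 <= -4)) must hold; in canonical form it is t <= -7.
Before z := 2*pos + pos: t <= -7
Before assert 3*pos - 7 > -5: 3*pos > 2 and t <= -7
Answer: WP = 3*pos > 2 and t <= -7


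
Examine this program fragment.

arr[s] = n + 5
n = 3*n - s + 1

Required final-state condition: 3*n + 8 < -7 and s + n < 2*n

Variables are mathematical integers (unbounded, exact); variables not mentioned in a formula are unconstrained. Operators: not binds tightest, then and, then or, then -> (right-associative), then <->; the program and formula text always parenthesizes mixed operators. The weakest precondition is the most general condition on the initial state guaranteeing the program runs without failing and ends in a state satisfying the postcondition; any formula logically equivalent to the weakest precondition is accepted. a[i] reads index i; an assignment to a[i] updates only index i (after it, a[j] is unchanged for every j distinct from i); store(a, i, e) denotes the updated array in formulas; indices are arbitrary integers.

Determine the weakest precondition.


Working backward. After the program, the postcondition 3*n + 8 < -7 and s + n < 2*n must hold; in canonical form it is 3*n < -15 and s < n.
Before n := 3*n - s + 1: 9*n < 3*s - 18 and 2*s < 3*n + 1
Before arr[s] := n + 5: 9*n < 3*s - 18 and 2*s < 3*n + 1
Answer: WP = 9*n < 3*s - 18 and 2*s < 3*n + 1


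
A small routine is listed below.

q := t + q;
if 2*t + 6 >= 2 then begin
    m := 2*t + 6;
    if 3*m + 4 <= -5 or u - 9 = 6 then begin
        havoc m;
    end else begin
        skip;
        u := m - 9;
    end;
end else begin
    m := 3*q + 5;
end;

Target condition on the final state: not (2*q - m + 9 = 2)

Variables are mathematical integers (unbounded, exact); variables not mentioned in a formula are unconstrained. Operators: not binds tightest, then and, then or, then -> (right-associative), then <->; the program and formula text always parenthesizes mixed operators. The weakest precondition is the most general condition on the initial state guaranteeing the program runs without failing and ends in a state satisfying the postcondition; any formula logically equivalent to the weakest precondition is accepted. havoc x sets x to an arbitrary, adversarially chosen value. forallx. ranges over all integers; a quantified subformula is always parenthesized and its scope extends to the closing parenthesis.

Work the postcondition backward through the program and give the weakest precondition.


Working backward. After the program, the postcondition not (2*q - m + 9 = 2) must hold; in canonical form it is not (2*q = m - 7).
Then branch requires ((6*t <= -27 or u = 15) -> (forall m_1. (not (2*q = m_1 - 7)))) and ((not (6*t <= -27 or u = 15)) -> (not (2*q = 2*t - 1))); else branch requires not (q = 2).
Before the if: (2*t >= -4 -> (((6*t <= -27 or u = 15) -> (forall m_1. (not (2*q = m_1 - 7)))) and ((not (6*t <= -27 or u = 15)) -> (not (2*q = 2*t - 1))))) and ((not (2*t >= -4)) -> (not (q = 2)))
Before q := t + q: (2*t >= -4 -> (((6*t <= -27 or u = 15) -> (forall m_1. (not (2*q + 2*t = m_1 - 7)))) and ((not (6*t <= -27 or u = 15)) -> (not (2*q = -1))))) and ((not (2*t >= -4)) -> (not (q + t = 2)))
Answer: WP = (2*t >= -4 -> (((6*t <= -27 or u = 15) -> (forall m_1. (not (2*q + 2*t = m_1 - 7)))) and ((not (6*t <= -27 or u = 15)) -> (not (2*q = -1))))) and ((not (2*t >= -4)) -> (not (q + t = 2)))


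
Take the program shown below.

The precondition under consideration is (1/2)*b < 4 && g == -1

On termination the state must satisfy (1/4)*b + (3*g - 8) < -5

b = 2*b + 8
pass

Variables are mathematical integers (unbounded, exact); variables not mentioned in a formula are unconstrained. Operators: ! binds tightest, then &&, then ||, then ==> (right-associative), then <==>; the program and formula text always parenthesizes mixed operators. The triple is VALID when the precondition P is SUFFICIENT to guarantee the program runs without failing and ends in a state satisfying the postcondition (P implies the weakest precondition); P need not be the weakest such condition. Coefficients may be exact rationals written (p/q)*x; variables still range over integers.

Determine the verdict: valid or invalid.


Working backward. After the program, the postcondition (1/4)*b + (3*g - 8) < -5 must hold; in canonical form it is (1/4)*b + 3*g < 3.
Before skip: (1/4)*b + 3*g < 3
Before b := 2*b + 8: (1/2)*b + 3*g < 1
The weakest precondition is (1/2)*b + 3*g < 1.
Check whether (1/2)*b < 4 && g == -1 implies it.
Every state satisfying the precondition satisfies the weakest precondition: the implication holds.
Answer: valid


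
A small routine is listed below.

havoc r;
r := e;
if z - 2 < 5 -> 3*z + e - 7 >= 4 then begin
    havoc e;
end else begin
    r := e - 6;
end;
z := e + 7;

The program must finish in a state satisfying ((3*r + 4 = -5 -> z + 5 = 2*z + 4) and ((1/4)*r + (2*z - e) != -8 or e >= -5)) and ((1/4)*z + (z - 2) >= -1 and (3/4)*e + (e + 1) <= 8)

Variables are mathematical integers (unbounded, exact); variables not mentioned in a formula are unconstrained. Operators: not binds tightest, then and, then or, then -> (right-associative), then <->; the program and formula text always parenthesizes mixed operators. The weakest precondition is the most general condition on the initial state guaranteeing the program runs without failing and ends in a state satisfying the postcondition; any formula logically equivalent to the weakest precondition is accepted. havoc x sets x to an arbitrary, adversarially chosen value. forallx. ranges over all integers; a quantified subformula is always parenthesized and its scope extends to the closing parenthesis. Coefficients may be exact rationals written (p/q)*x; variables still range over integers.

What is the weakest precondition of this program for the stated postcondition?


Working backward. After the program, the postcondition ((3*r + 4 = -5 -> z + 5 = 2*z + 4) and ((1/4)*r + (2*z - e) != -8 or e >= -5)) and ((1/4)*z + (z - 2) >= -1 and (3/4)*e + (e + 1) <= 8) must hold; in canonical form it is (3*r = -9 -> z = 1) and ((1/4)*r + 2*z != e - 8 or e >= -5) and (5/4)*z >= 1 and (7/4)*e <= 7.
Before z := e + 7: (3*r = -9 -> e = -6) and (e + (1/4)*r != -22 or e >= -5) and (5/4)*e >= -31/4 and (7/4)*e <= 7
Then branch requires forall e_1. ((3*r = -9 -> e_1 = -6) and (e_1 + (1/4)*r != -22 or e_1 >= -5) and (5/4)*e_1 >= -31/4 and (7/4)*e_1 <= 7); else branch requires (3*e = 9 -> e = -6) and ((5/4)*e != -41/2 or e >= -5) and (5/4)*e >= -31/4 and (7/4)*e <= 7.
Before the if: ((z < 7 -> e + 3*z >= 11) -> (forall e_1. ((3*r = -9 -> e_1 = -6) and (e_1 + (1/4)*r != -22 or e_1 >= -5) and (5/4)*e_1 >= -31/4 and (7/4)*e_1 <= 7))) and ((not (z < 7 -> e + 3*z >= 11)) -> ((3*e = 9 -> e = -6) and ((5/4)*e != -41/2 or e >= -5) and (5/4)*e >= -31/4 and (7/4)*e <= 7))
Before r := e: ((z < 7 -> e + 3*z >= 11) -> (forall e_1. ((3*e = -9 -> e_1 = -6) and ((1/4)*e + e_1 != -22 or e_1 >= -5) and (5/4)*e_1 >= -31/4 and (7/4)*e_1 <= 7))) and ((not (z < 7 -> e + 3*z >= 11)) -> ((3*e = 9 -> e = -6) and ((5/4)*e != -41/2 or e >= -5) and (5/4)*e >= -31/4 and (7/4)*e <= 7))
Before havoc r: ((z < 7 -> e + 3*z >= 11) -> (forall e_1. ((3*e = -9 -> e_1 = -6) and ((1/4)*e + e_1 != -22 or e_1 >= -5) and (5/4)*e_1 >= -31/4 and (7/4)*e_1 <= 7))) and ((not (z < 7 -> e + 3*z >= 11)) -> ((3*e = 9 -> e = -6) and ((5/4)*e != -41/2 or e >= -5) and (5/4)*e >= -31/4 and (7/4)*e <= 7))
Answer: WP = ((z < 7 -> e + 3*z >= 11) -> (forall e_1. ((3*e = -9 -> e_1 = -6) and ((1/4)*e + e_1 != -22 or e_1 >= -5) and (5/4)*e_1 >= -31/4 and (7/4)*e_1 <= 7))) and ((not (z < 7 -> e + 3*z >= 11)) -> ((3*e = 9 -> e = -6) and ((5/4)*e != -41/2 or e >= -5) and (5/4)*e >= -31/4 and (7/4)*e <= 7))


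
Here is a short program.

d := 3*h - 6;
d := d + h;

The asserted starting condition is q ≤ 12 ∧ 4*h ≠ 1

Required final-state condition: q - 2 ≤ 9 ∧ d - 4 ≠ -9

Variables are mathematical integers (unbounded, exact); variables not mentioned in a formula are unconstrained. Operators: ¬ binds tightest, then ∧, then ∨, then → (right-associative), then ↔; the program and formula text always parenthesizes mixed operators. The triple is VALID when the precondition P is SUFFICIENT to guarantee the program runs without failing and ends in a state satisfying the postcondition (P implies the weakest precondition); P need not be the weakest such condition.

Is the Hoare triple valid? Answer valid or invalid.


Working backward. After the program, the postcondition q - 2 ≤ 9 ∧ d - 4 ≠ -9 must hold; in canonical form it is q ≤ 11 ∧ d ≠ -5.
Before d := d + h: q ≤ 11 ∧ d + h ≠ -5
Before d := 3*h - 6: q ≤ 11 ∧ 4*h ≠ 1
The weakest precondition is q ≤ 11 ∧ 4*h ≠ 1.
Check whether q ≤ 12 ∧ 4*h ≠ 1 implies it.
Countermodel: at the initial state h = 0, q = 12, the precondition holds but the weakest precondition fails.
Answer: invalid


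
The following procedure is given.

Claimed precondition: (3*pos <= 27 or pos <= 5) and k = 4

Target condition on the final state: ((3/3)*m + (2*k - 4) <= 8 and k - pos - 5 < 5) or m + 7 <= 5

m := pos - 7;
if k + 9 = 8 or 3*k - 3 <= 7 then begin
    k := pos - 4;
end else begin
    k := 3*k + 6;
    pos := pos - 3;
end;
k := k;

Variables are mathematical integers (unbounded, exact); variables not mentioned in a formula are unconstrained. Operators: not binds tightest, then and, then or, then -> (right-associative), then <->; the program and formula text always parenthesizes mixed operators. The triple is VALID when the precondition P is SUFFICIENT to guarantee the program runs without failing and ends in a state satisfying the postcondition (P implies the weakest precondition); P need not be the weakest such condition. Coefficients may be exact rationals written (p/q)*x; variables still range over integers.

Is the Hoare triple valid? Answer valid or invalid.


Working backward. After the program, the postcondition ((3/3)*m + (2*k - 4) <= 8 and k - pos - 5 < 5) or m + 7 <= 5 must hold; in canonical form it is (2*k + m <= 12 and k < pos + 10) or m <= -2.
Before k := k: (2*k + m <= 12 and k < pos + 10) or m <= -2
Then branch requires m + 2*pos <= 20 or m <= -2; else branch requires (6*k + m <= 0 and 3*k < pos + 1) or m <= -2.
Before the if: ((k = -1 or 3*k <= 10) -> (m + 2*pos <= 20 or m <= -2)) and ((not (k = -1 or 3*k <= 10)) -> ((6*k + m <= 0 and 3*k < pos + 1) or m <= -2))
Before m := pos - 7: ((k = -1 or 3*k <= 10) -> (3*pos <= 27 or pos <= 5)) and ((not (k = -1 or 3*k <= 10)) -> ((6*k + pos <= 7 and 3*k < pos + 1) or pos <= 5))
The weakest precondition is ((k = -1 or 3*k <= 10) -> (3*pos <= 27 or pos <= 5)) and ((not (k = -1 or 3*k <= 10)) -> ((6*k + pos <= 7 and 3*k < pos + 1) or pos <= 5)).
Check whether (3*pos <= 27 or pos <= 5) and k = 4 implies it.
Countermodel: at the initial state k = 4, pos = 6, the precondition holds but the weakest precondition fails.
Answer: invalid


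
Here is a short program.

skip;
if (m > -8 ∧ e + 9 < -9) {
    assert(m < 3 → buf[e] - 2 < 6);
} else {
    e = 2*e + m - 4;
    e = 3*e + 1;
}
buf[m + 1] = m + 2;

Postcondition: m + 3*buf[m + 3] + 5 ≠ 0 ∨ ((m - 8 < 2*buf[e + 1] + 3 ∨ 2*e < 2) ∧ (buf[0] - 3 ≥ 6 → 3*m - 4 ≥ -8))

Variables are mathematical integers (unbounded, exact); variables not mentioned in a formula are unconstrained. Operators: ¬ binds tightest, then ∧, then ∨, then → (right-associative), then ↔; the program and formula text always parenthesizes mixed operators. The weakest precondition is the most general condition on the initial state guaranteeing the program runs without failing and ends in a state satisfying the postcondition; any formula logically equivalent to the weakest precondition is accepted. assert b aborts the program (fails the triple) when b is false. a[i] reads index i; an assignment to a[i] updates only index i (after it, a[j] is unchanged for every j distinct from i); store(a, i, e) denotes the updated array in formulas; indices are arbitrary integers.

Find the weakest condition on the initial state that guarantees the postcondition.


Working backward. After the program, the postcondition m + 3*buf[m + 3] + 5 ≠ 0 ∨ ((m - 8 < 2*buf[e + 1] + 3 ∨ 2*e < 2) ∧ (buf[0] - 3 ≥ 6 → 3*m - 4 ≥ -8)) must hold; in canonical form it is 3*buf[m + 3] + m ≠ -5 ∨ ((m < 2*buf[e + 1] + 11 ∨ 2*e < 2) ∧ (buf[0] ≥ 9 → 3*m ≥ -4)).
Before buf[m + 1] := m + 2: 3*store(buf, m + 1, m + 2)[m + 3] + m ≠ -5 ∨ ((m < 2*store(buf, m + 1, m + 2)[e + 1] + 11 ∨ 2*e < 2) ∧ (store(buf, m + 1, m + 2)[0] ≥ 9 → 3*m ≥ -4))
Then branch requires (m < 3 → buf[e] < 8) ∧ (3*store(buf, m + 1, m + 2)[m + 3] + m ≠ -5 ∨ ((m < 2*store(buf, m + 1, m + 2)[e + 1] + 11 ∨ 2*e < 2) ∧ (store(buf, m + 1, m + 2)[0] ≥ 9 → 3*m ≥ -4))); else branch requires 3*store(buf, m + 1, m + 2)[m + 3] + m ≠ -5 ∨ ((m < 2*store(buf, m + 1, m + 2)[6*e + 3*m - 10] + 11 ∨ 12*e + 6*m < 24) ∧ (store(buf, m + 1, m + 2)[0] ≥ 9 → 3*m ≥ -4)).
Before the if: ((m > -8 ∧ e < -18) → ((m < 3 → buf[e] < 8) ∧ (3*store(buf, m + 1, m + 2)[m + 3] + m ≠ -5 ∨ ((m < 2*store(buf, m + 1, m + 2)[e + 1] + 11 ∨ 2*e < 2) ∧ (store(buf, m + 1, m + 2)[0] ≥ 9 → 3*m ≥ -4))))) ∧ ((¬(m > -8 ∧ e < -18)) → (3*store(buf, m + 1, m + 2)[m + 3] + m ≠ -5 ∨ ((m < 2*store(buf, m + 1, m + 2)[6*e + 3*m - 10] + 11 ∨ 12*e + 6*m < 24) ∧ (store(buf, m + 1, m + 2)[0] ≥ 9 → 3*m ≥ -4))))
Before skip: ((m > -8 ∧ e < -18) → ((m < 3 → buf[e] < 8) ∧ (3*store(buf, m + 1, m + 2)[m + 3] + m ≠ -5 ∨ ((m < 2*store(buf, m + 1, m + 2)[e + 1] + 11 ∨ 2*e < 2) ∧ (store(buf, m + 1, m + 2)[0] ≥ 9 → 3*m ≥ -4))))) ∧ ((¬(m > -8 ∧ e < -18)) → (3*store(buf, m + 1, m + 2)[m + 3] + m ≠ -5 ∨ ((m < 2*store(buf, m + 1, m + 2)[6*e + 3*m - 10] + 11 ∨ 12*e + 6*m < 24) ∧ (store(buf, m + 1, m + 2)[0] ≥ 9 → 3*m ≥ -4))))
Answer: WP = ((m > -8 ∧ e < -18) → ((m < 3 → buf[e] < 8) ∧ (3*store(buf, m + 1, m + 2)[m + 3] + m ≠ -5 ∨ ((m < 2*store(buf, m + 1, m + 2)[e + 1] + 11 ∨ 2*e < 2) ∧ (store(buf, m + 1, m + 2)[0] ≥ 9 → 3*m ≥ -4))))) ∧ ((¬(m > -8 ∧ e < -18)) → (3*store(buf, m + 1, m + 2)[m + 3] + m ≠ -5 ∨ ((m < 2*store(buf, m + 1, m + 2)[6*e + 3*m - 10] + 11 ∨ 12*e + 6*m < 24) ∧ (store(buf, m + 1, m + 2)[0] ≥ 9 → 3*m ≥ -4))))


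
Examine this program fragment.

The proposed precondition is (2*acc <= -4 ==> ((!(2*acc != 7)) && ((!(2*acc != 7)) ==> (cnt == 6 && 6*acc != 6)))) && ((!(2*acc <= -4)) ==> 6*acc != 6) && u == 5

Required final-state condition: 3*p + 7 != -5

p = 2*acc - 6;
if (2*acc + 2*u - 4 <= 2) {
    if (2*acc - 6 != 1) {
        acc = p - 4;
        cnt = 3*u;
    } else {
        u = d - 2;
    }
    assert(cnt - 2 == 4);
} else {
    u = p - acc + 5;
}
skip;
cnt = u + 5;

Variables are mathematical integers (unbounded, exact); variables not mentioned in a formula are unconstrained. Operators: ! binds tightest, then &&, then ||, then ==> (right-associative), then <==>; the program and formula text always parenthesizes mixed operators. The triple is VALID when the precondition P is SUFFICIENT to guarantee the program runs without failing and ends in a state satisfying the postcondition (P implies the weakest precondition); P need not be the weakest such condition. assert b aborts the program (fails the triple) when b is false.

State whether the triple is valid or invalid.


Working backward. After the program, the postcondition 3*p + 7 != -5 must hold; in canonical form it is 3*p != -12.
Before cnt := u + 5: 3*p != -12
Before skip: 3*p != -12
Then branch requires (2*acc != 7 ==> (3*u == 6 && 3*p != -12)) && ((!(2*acc != 7)) ==> (cnt == 6 && 3*p != -12)); else branch requires 3*p != -12.
Before the if: (2*acc + 2*u <= 6 ==> ((2*acc != 7 ==> (3*u == 6 && 3*p != -12)) && ((!(2*acc != 7)) ==> (cnt == 6 && 3*p != -12)))) && ((!(2*acc + 2*u <= 6)) ==> 3*p != -12)
Before p := 2*acc - 6: (2*acc + 2*u <= 6 ==> ((2*acc != 7 ==> (3*u == 6 && 6*acc != 6)) && ((!(2*acc != 7)) ==> (cnt == 6 && 6*acc != 6)))) && ((!(2*acc + 2*u <= 6)) ==> 6*acc != 6)
The weakest precondition is (2*acc + 2*u <= 6 ==> ((2*acc != 7 ==> (3*u == 6 && 6*acc != 6)) && ((!(2*acc != 7)) ==> (cnt == 6 && 6*acc != 6)))) && ((!(2*acc + 2*u <= 6)) ==> 6*acc != 6).
Check whether (2*acc <= -4 ==> ((!(2*acc != 7)) && ((!(2*acc != 7)) ==> (cnt == 6 && 6*acc != 6)))) && ((!(2*acc <= -4)) ==> 6*acc != 6) && u == 5 implies it.
Every state satisfying the precondition satisfies the weakest precondition: the implication holds.
Answer: valid


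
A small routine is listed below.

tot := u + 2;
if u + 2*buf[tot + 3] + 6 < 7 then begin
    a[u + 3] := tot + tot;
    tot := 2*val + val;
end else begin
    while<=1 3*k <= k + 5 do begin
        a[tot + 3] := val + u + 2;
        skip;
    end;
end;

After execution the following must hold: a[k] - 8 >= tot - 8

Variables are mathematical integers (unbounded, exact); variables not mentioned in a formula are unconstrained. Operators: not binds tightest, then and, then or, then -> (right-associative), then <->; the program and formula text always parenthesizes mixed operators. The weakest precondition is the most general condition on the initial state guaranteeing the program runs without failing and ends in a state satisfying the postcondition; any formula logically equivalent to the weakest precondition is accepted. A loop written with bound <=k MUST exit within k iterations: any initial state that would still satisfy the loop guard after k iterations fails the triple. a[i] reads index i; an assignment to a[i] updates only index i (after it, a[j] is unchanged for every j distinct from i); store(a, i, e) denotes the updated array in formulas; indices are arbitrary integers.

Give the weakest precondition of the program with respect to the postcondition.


Working backward. After the program, the postcondition a[k] - 8 >= tot - 8 must hold; in canonical form it is a[k] >= tot.
Then branch requires store(a, u + 3, 2*tot)[k] >= 3*val; else branch requires (2*k <= 5 -> ((not (2*k <= 5)) and store(a, tot + 3, u + val + 2)[k] >= tot)) and ((not (2*k <= 5)) -> a[k] >= tot).
Before the if: (2*buf[tot + 3] + u < 1 -> store(a, u + 3, 2*tot)[k] >= 3*val) and ((not (2*buf[tot + 3] + u < 1)) -> ((2*k <= 5 -> ((not (2*k <= 5)) and store(a, tot + 3, u + val + 2)[k] >= tot)) and ((not (2*k <= 5)) -> a[k] >= tot)))
Before tot := u + 2: (2*buf[u + 5] + u < 1 -> store(a, u + 3, 2*u + 4)[k] >= 3*val) and ((not (2*buf[u + 5] + u < 1)) -> ((2*k <= 5 -> ((not (2*k <= 5)) and store(a, u + 5, u + val + 2)[k] >= u + 2)) and ((not (2*k <= 5)) -> a[k] >= u + 2)))
Answer: WP = (2*buf[u + 5] + u < 1 -> store(a, u + 3, 2*u + 4)[k] >= 3*val) and ((not (2*buf[u + 5] + u < 1)) -> ((2*k <= 5 -> ((not (2*k <= 5)) and store(a, u + 5, u + val + 2)[k] >= u + 2)) and ((not (2*k <= 5)) -> a[k] >= u + 2)))


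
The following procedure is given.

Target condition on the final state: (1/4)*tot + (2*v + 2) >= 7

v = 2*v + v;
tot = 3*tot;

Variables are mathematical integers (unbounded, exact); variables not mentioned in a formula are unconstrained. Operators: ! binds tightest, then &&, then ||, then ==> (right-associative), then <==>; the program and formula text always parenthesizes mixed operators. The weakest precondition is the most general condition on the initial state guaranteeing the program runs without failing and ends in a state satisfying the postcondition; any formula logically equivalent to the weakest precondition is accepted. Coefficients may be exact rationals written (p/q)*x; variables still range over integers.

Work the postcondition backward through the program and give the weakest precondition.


Working backward. After the program, the postcondition (1/4)*tot + (2*v + 2) >= 7 must hold; in canonical form it is (1/4)*tot + 2*v >= 5.
Before tot := 3*tot: (3/4)*tot + 2*v >= 5
Before v := 2*v + v: (3/4)*tot + 6*v >= 5
Answer: WP = (3/4)*tot + 6*v >= 5


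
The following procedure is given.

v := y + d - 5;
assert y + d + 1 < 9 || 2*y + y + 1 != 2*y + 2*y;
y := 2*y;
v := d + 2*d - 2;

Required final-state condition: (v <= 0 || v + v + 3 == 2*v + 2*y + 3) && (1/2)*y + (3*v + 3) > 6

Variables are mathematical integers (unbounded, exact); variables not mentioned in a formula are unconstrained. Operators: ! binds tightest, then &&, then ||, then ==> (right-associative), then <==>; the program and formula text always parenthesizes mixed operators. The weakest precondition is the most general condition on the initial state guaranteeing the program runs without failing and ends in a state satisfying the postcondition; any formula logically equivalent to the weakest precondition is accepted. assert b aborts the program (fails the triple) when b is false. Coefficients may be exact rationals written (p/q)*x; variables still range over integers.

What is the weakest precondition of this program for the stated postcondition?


Working backward. After the program, the postcondition (v <= 0 || v + v + 3 == 2*v + 2*y + 3) && (1/2)*y + (3*v + 3) > 6 must hold; in canonical form it is (v <= 0 || 2*y == 0) && 3*v + (1/2)*y > 3.
Before v := d + 2*d - 2: (3*d <= 2 || 2*y == 0) && 9*d + (1/2)*y > 9
Before y := 2*y: (3*d <= 2 || 4*y == 0) && 9*d + y > 9
Before assert y + d + 1 < 9 || 2*y + y + 1 != 2*y + 2*y: (d + y < 8 || y != 1) && (3*d <= 2 || 4*y == 0) && 9*d + y > 9
Before v := y + d - 5: (d + y < 8 || y != 1) && (3*d <= 2 || 4*y == 0) && 9*d + y > 9
Answer: WP = (d + y < 8 || y != 1) && (3*d <= 2 || 4*y == 0) && 9*d + y > 9


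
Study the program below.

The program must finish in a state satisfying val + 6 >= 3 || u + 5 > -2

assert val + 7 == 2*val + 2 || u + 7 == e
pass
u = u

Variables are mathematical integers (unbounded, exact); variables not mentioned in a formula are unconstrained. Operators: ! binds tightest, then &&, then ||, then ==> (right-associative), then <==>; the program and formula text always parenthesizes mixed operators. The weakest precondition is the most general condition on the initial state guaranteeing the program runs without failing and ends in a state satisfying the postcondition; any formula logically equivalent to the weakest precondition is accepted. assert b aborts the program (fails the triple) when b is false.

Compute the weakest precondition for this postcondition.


Working backward. After the program, the postcondition val + 6 >= 3 || u + 5 > -2 must hold; in canonical form it is val >= -3 || u > -7.
Before u := u: val >= -3 || u > -7
Before skip: val >= -3 || u > -7
Before assert val + 7 == 2*val + 2 || u + 7 == e: (val == 5 || u == e - 7) && (val >= -3 || u > -7)
Answer: WP = (val == 5 || u == e - 7) && (val >= -3 || u > -7)


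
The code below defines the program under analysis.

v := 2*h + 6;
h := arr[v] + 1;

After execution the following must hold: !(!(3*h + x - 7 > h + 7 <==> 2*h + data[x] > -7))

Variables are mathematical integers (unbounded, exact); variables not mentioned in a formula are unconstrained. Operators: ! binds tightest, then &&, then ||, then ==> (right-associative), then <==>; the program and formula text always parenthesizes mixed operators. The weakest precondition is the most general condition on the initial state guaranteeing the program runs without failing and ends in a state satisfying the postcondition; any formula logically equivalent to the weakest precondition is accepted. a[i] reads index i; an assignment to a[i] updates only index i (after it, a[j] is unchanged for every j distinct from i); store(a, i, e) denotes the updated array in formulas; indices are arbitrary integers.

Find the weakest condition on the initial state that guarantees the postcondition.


Working backward. After the program, the postcondition !(!(3*h + x - 7 > h + 7 <==> 2*h + data[x] > -7)) must hold; in canonical form it is 2*h + x > 14 <==> data[x] + 2*h > -7.
Before h := arr[v] + 1: 2*arr[v] + x > 12 <==> 2*arr[v] + data[x] > -9
Before v := 2*h + 6: 2*arr[2*h + 6] + x > 12 <==> 2*arr[2*h + 6] + data[x] > -9
Answer: WP = 2*arr[2*h + 6] + x > 12 <==> 2*arr[2*h + 6] + data[x] > -9
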